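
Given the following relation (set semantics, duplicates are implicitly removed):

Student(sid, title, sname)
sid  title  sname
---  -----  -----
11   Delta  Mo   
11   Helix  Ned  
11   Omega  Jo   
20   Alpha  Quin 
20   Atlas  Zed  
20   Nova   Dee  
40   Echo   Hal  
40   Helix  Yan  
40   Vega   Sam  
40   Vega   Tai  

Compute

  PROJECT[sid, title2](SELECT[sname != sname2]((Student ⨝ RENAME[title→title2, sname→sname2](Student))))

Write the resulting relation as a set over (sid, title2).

{(11, Delta), (11, Helix), (11, Omega), (20, Alpha), (20, Atlas), (20, Nova), (40, Echo), (40, Helix), (40, Vega)}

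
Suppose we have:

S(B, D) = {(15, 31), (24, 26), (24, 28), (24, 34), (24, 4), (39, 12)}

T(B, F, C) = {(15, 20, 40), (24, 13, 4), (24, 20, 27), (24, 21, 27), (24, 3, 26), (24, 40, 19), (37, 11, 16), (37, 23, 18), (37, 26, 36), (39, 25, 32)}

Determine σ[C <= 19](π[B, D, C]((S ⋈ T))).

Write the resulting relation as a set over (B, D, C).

{(24, 26, 19), (24, 26, 4), (24, 28, 19), (24, 28, 4), (24, 34, 19), (24, 34, 4), (24, 4, 19), (24, 4, 4)}

S ⋈ T (natural join on B): {(15, 31, 20, 40), (24, 26, 13, 4), (24, 26, 20, 27), (24, 26, 21, 27), (24, 26, 3, 26), (24, 26, 40, 19), (24, 28, 13, 4), (24, 28, 20, 27), (24, 28, 21, 27), (24, 28, 3, 26), (24, 28, 40, 19), (24, 34, 13, 4), (24, 34, 20, 27), (24, 34, 21, 27), (24, 34, 3, 26), (24, 34, 40, 19), (24, 4, 13, 4), (24, 4, 20, 27), (24, 4, 21, 27), (24, 4, 3, 26), (24, 4, 40, 19), (39, 12, 25, 32)}
Projecting to B, D, C (4 duplicate(s) eliminated): {(15, 31, 40), (24, 26, 19), (24, 26, 26), (24, 26, 27), (24, 26, 4), (24, 28, 19), (24, 28, 26), (24, 28, 27), (24, 28, 4), (24, 34, 19), (24, 34, 26), (24, 34, 27), (24, 34, 4), (24, 4, 19), (24, 4, 26), (24, 4, 27), (24, 4, 4), (39, 12, 32)}
Selection C <= 19: {(24, 26, 19), (24, 26, 4), (24, 28, 19), (24, 28, 4), (24, 34, 19), (24, 34, 4), (24, 4, 19), (24, 4, 4)}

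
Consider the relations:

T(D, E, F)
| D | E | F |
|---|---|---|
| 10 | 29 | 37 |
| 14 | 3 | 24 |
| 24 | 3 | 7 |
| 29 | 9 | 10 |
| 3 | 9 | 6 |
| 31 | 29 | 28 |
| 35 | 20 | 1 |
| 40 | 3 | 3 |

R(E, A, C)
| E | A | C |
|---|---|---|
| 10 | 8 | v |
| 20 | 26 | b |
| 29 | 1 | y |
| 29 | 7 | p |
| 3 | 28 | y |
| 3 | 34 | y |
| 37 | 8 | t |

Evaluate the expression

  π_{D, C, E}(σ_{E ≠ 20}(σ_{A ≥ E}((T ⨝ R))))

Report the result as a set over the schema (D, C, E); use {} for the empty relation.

{(14, y, 3), (24, y, 3), (40, y, 3)}

T ⋈ R (natural join on E): {(10, 29, 37, 1, y), (10, 29, 37, 7, p), (14, 3, 24, 28, y), (14, 3, 24, 34, y), (24, 3, 7, 28, y), (24, 3, 7, 34, y), (31, 29, 28, 1, y), (31, 29, 28, 7, p), (35, 20, 1, 26, b), (40, 3, 3, 28, y), (40, 3, 3, 34, y)}
Apply σ_{A ≥ E}; surviving tuples: {(14, 3, 24, 28, y), (14, 3, 24, 34, y), (24, 3, 7, 28, y), (24, 3, 7, 34, y), (35, 20, 1, 26, b), (40, 3, 3, 28, y), (40, 3, 3, 34, y)}
Apply σ_{E ≠ 20}; surviving tuples: {(14, 3, 24, 28, y), (14, 3, 24, 34, y), (24, 3, 7, 28, y), (24, 3, 7, 34, y), (40, 3, 3, 28, y), (40, 3, 3, 34, y)}
π_{D, C, E} gives {(14, y, 3), (24, y, 3), (40, y, 3)} (3 duplicate(s) eliminated).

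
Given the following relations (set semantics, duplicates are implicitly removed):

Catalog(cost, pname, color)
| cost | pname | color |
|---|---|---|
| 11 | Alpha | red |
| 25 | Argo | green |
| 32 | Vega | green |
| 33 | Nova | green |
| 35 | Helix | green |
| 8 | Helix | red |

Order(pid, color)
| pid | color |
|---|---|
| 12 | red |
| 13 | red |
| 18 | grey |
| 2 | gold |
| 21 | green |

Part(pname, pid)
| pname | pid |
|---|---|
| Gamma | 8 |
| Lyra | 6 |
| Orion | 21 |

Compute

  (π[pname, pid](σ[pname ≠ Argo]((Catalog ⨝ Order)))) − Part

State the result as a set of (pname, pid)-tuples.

Joining Catalog and Order on color yields {(11, Alpha, red, 12), (11, Alpha, red, 13), (25, Argo, green, 21), (32, Vega, green, 21), (33, Nova, green, 21), (35, Helix, green, 21), (8, Helix, red, 12), (8, Helix, red, 13)}.
Filtering on pname ≠ Argo leaves {(11, Alpha, red, 12), (11, Alpha, red, 13), (32, Vega, green, 21), (33, Nova, green, 21), (35, Helix, green, 21), (8, Helix, red, 12), (8, Helix, red, 13)}.
π_{pname, pid} gives {(Alpha, 12), (Alpha, 13), (Helix, 12), (Helix, 13), (Helix, 21), (Nova, 21), (Vega, 21)}.
Set difference of the two operands is {(Alpha, 12), (Alpha, 13), (Helix, 12), (Helix, 13), (Helix, 21), (Nova, 21), (Vega, 21)}.

{(Alpha, 12), (Alpha, 13), (Helix, 12), (Helix, 13), (Helix, 21), (Nova, 21), (Vega, 21)}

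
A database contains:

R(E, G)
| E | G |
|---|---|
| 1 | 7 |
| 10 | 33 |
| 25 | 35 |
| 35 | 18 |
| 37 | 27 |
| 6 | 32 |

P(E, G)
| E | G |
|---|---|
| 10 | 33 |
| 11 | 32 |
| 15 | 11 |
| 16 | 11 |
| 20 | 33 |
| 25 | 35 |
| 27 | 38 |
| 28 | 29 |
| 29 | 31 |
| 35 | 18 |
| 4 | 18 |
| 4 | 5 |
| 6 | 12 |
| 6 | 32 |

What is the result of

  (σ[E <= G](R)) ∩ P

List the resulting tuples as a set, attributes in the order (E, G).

Apply σ_{E <= G}; surviving tuples: {(1, 7), (10, 33), (25, 35), (6, 32)}
Intersection: {(1, 7), (10, 33), (25, 35), (6, 32)} with {(10, 33), (11, 32), (15, 11), (16, 11), (20, 33), (25, 35), (27, 38), (28, 29), (29, 31), (35, 18), (4, 18), (4, 5), (6, 12), (6, 32)} → {(10, 33), (25, 35), (6, 32)}

{(10, 33), (25, 35), (6, 32)}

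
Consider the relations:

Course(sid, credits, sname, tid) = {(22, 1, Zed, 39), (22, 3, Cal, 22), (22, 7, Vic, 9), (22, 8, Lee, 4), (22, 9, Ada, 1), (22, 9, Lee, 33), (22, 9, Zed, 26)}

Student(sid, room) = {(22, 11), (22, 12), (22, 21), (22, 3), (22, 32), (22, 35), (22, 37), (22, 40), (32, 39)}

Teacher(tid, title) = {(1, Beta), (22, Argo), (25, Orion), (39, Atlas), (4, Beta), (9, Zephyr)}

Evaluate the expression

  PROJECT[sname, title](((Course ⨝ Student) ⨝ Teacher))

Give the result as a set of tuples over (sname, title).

Course ⋈ Student (natural join on sid): {(22, 1, Zed, 39, 11), (22, 1, Zed, 39, 12), (22, 1, Zed, 39, 21), (22, 1, Zed, 39, 3), (22, 1, Zed, 39, 32), (22, 1, Zed, 39, 35), (22, 1, Zed, 39, 37), (22, 1, Zed, 39, 40), (22, 3, Cal, 22, 11), (22, 3, Cal, 22, 12), (22, 3, Cal, 22, 21), (22, 3, Cal, 22, 3), (22, 3, Cal, 22, 32), (22, 3, Cal, 22, 35), (22, 3, Cal, 22, 37), (22, 3, Cal, 22, 40), (22, 7, Vic, 9, 11), (22, 7, Vic, 9, 12), (22, 7, Vic, 9, 21), (22, 7, Vic, 9, 3), (22, 7, Vic, 9, 32), (22, 7, Vic, 9, 35), (22, 7, Vic, 9, 37), (22, 7, Vic, 9, 40), (22, 8, Lee, 4, 11), (22, 8, Lee, 4, 12), (22, 8, Lee, 4, 21), (22, 8, Lee, 4, 3), (22, 8, Lee, 4, 32), (22, 8, Lee, 4, 35), (22, 8, Lee, 4, 37), (22, 8, Lee, 4, 40), (22, 9, Ada, 1, 11), (22, 9, Ada, 1, 12), (22, 9, Ada, 1, 21), (22, 9, Ada, 1, 3), (22, 9, Ada, 1, 32), (22, 9, Ada, 1, 35), (22, 9, Ada, 1, 37), (22, 9, Ada, 1, 40), (22, 9, Lee, 33, 11), (22, 9, Lee, 33, 12), (22, 9, Lee, 33, 21), (22, 9, Lee, 33, 3), (22, 9, Lee, 33, 32), (22, 9, Lee, 33, 35), (22, 9, Lee, 33, 37), (22, 9, Lee, 33, 40), (22, 9, Zed, 26, 11), (22, 9, Zed, 26, 12), (22, 9, Zed, 26, 21), (22, 9, Zed, 26, 3), (22, 9, Zed, 26, 32), (22, 9, Zed, 26, 35), (22, 9, Zed, 26, 37), (22, 9, Zed, 26, 40)}
(Course ⨝ Student) ⋈ Teacher (natural join on tid): {(22, 1, Zed, 39, 11, Atlas), (22, 1, Zed, 39, 12, Atlas), (22, 1, Zed, 39, 21, Atlas), (22, 1, Zed, 39, 3, Atlas), (22, 1, Zed, 39, 32, Atlas), (22, 1, Zed, 39, 35, Atlas), (22, 1, Zed, 39, 37, Atlas), (22, 1, Zed, 39, 40, Atlas), (22, 3, Cal, 22, 11, Argo), (22, 3, Cal, 22, 12, Argo), (22, 3, Cal, 22, 21, Argo), (22, 3, Cal, 22, 3, Argo), (22, 3, Cal, 22, 32, Argo), (22, 3, Cal, 22, 35, Argo), (22, 3, Cal, 22, 37, Argo), (22, 3, Cal, 22, 40, Argo), (22, 7, Vic, 9, 11, Zephyr), (22, 7, Vic, 9, 12, Zephyr), (22, 7, Vic, 9, 21, Zephyr), (22, 7, Vic, 9, 3, Zephyr), (22, 7, Vic, 9, 32, Zephyr), (22, 7, Vic, 9, 35, Zephyr), (22, 7, Vic, 9, 37, Zephyr), (22, 7, Vic, 9, 40, Zephyr), (22, 8, Lee, 4, 11, Beta), (22, 8, Lee, 4, 12, Beta), (22, 8, Lee, 4, 21, Beta), (22, 8, Lee, 4, 3, Beta), (22, 8, Lee, 4, 32, Beta), (22, 8, Lee, 4, 35, Beta), (22, 8, Lee, 4, 37, Beta), (22, 8, Lee, 4, 40, Beta), (22, 9, Ada, 1, 11, Beta), (22, 9, Ada, 1, 12, Beta), (22, 9, Ada, 1, 21, Beta), (22, 9, Ada, 1, 3, Beta), (22, 9, Ada, 1, 32, Beta), (22, 9, Ada, 1, 35, Beta), (22, 9, Ada, 1, 37, Beta), (22, 9, Ada, 1, 40, Beta)}
π[sname, title]: project onto (sname, title) (35 duplicate(s) eliminated) → {(Ada, Beta), (Cal, Argo), (Lee, Beta), (Vic, Zephyr), (Zed, Atlas)}

{(Ada, Beta), (Cal, Argo), (Lee, Beta), (Vic, Zephyr), (Zed, Atlas)}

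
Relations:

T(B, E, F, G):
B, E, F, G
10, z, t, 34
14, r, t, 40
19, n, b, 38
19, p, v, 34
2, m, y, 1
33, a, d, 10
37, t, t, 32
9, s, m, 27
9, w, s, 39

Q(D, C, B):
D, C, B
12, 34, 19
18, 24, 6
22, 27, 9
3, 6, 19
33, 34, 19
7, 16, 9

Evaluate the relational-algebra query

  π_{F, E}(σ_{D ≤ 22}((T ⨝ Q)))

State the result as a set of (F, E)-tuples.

Natural join on B: {(19, n, b, 38, 12, 34), (19, n, b, 38, 3, 6), (19, n, b, 38, 33, 34), (19, p, v, 34, 12, 34), (19, p, v, 34, 3, 6), (19, p, v, 34, 33, 34), (9, s, m, 27, 22, 27), (9, s, m, 27, 7, 16), (9, w, s, 39, 22, 27), (9, w, s, 39, 7, 16)}
σ[D ≤ 22]: keep tuples satisfying D ≤ 22 → {(19, n, b, 38, 12, 34), (19, n, b, 38, 3, 6), (19, p, v, 34, 12, 34), (19, p, v, 34, 3, 6), (9, s, m, 27, 22, 27), (9, s, m, 27, 7, 16), (9, w, s, 39, 22, 27), (9, w, s, 39, 7, 16)}
π[F, E]: project onto (F, E) (4 duplicate(s) eliminated) → {(b, n), (m, s), (s, w), (v, p)}

{(b, n), (m, s), (s, w), (v, p)}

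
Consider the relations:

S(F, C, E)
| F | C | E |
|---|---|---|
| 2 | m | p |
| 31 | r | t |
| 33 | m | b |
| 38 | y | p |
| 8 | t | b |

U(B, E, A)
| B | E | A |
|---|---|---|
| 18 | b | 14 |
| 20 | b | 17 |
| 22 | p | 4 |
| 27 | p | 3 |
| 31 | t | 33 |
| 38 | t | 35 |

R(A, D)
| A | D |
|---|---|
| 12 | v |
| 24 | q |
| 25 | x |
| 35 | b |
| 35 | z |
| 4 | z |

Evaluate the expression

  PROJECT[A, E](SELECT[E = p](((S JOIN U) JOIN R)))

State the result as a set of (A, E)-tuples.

{(4, p)}

Joining S and U on E yields {(2, m, p, 22, 4), (2, m, p, 27, 3), (31, r, t, 31, 33), (31, r, t, 38, 35), (33, m, b, 18, 14), (33, m, b, 20, 17), (38, y, p, 22, 4), (38, y, p, 27, 3), (8, t, b, 18, 14), (8, t, b, 20, 17)}.
Joining (S JOIN U) and R on A yields {(2, m, p, 22, 4, z), (31, r, t, 38, 35, b), (31, r, t, 38, 35, z), (38, y, p, 22, 4, z)}.
Filtering on E = p leaves {(2, m, p, 22, 4, z), (38, y, p, 22, 4, z)}.
Projecting to A, E (1 duplicate(s) eliminated): {(4, p)}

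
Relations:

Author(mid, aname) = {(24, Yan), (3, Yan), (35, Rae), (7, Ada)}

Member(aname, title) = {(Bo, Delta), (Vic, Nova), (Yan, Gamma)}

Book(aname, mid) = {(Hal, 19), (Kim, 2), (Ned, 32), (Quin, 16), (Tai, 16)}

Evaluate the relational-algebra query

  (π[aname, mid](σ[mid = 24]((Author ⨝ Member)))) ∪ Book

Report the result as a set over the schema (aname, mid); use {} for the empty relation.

{(Hal, 19), (Kim, 2), (Ned, 32), (Quin, 16), (Tai, 16), (Yan, 24)}

Joining Author and Member on aname yields {(24, Yan, Gamma), (3, Yan, Gamma)}.
Apply σ_{mid = 24}; surviving tuples: {(24, Yan, Gamma)}
π[aname, mid]: project onto (aname, mid) → {(Yan, 24)}
Taking the union: {(Hal, 19), (Kim, 2), (Ned, 32), (Quin, 16), (Tai, 16), (Yan, 24)}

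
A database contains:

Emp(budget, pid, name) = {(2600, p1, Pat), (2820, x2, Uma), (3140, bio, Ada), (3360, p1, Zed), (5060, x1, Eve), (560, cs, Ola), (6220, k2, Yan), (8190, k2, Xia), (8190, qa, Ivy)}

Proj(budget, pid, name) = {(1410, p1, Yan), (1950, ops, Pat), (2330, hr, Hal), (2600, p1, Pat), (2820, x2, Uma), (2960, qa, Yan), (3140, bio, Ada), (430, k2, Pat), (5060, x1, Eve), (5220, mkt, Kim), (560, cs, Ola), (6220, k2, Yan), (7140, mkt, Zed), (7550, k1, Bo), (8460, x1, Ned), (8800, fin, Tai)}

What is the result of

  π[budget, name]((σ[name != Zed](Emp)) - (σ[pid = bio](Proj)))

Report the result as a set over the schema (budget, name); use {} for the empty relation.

Apply σ_{name != Zed}; surviving tuples: {(2600, p1, Pat), (2820, x2, Uma), (3140, bio, Ada), (5060, x1, Eve), (560, cs, Ola), (6220, k2, Yan), (8190, k2, Xia), (8190, qa, Ivy)}
Apply σ_{pid = bio}; surviving tuples: {(3140, bio, Ada)}
Set difference of the two operands is {(2600, p1, Pat), (2820, x2, Uma), (5060, x1, Eve), (560, cs, Ola), (6220, k2, Yan), (8190, k2, Xia), (8190, qa, Ivy)}.
Keep only column(s) budget, name: {(2600, Pat), (2820, Uma), (5060, Eve), (560, Ola), (6220, Yan), (8190, Ivy), (8190, Xia)}

{(2600, Pat), (2820, Uma), (5060, Eve), (560, Ola), (6220, Yan), (8190, Ivy), (8190, Xia)}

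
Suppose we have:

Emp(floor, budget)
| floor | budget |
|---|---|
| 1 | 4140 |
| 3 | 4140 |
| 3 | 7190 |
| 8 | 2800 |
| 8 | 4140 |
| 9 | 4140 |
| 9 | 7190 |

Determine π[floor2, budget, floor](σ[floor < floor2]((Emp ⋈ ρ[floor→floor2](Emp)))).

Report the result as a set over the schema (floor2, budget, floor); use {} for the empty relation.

{(3, 4140, 1), (8, 4140, 1), (8, 4140, 3), (9, 4140, 1), (9, 4140, 3), (9, 4140, 8), (9, 7190, 3)}

ρ[floor→floor2]: schema becomes (floor2, budget); tuples unchanged.
Emp ⋈ ρ[floor→floor2](Emp) (natural join on budget): {(1, 4140, 1), (1, 4140, 3), (1, 4140, 8), (1, 4140, 9), (3, 4140, 1), (3, 4140, 3), (3, 4140, 8), (3, 4140, 9), (3, 7190, 3), (3, 7190, 9), (8, 2800, 8), (8, 4140, 1), (8, 4140, 3), (8, 4140, 8), (8, 4140, 9), (9, 4140, 1), (9, 4140, 3), (9, 4140, 8), (9, 4140, 9), (9, 7190, 3), (9, 7190, 9)}
Filtering on floor < floor2 leaves {(1, 4140, 3), (1, 4140, 8), (1, 4140, 9), (3, 4140, 8), (3, 4140, 9), (3, 7190, 9), (8, 4140, 9)}.
π[floor2, budget, floor]: project onto (floor2, budget, floor) → {(3, 4140, 1), (8, 4140, 1), (8, 4140, 3), (9, 4140, 1), (9, 4140, 3), (9, 4140, 8), (9, 7190, 3)}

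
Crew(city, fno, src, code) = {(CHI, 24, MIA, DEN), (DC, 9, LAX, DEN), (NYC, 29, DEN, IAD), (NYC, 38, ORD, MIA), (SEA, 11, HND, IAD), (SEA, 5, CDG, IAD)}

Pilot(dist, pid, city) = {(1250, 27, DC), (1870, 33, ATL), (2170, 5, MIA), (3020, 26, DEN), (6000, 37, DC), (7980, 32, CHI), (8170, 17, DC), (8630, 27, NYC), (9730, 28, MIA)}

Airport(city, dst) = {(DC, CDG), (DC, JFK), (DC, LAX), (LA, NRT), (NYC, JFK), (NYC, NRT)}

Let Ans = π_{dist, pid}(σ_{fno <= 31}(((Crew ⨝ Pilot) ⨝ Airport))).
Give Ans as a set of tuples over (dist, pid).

{(1250, 27), (6000, 37), (8170, 17), (8630, 27)}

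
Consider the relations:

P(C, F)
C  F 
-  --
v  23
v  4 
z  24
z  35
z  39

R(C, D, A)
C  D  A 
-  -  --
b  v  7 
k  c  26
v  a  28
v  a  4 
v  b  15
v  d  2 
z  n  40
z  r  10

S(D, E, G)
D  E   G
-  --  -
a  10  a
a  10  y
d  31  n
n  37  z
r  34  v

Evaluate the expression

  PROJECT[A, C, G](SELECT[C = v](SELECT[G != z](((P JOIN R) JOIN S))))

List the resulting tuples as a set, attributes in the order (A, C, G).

{(2, v, n), (28, v, a), (28, v, y), (4, v, a), (4, v, y)}

P ⋈ R (natural join on C): {(v, 23, a, 28), (v, 23, a, 4), (v, 23, b, 15), (v, 23, d, 2), (v, 4, a, 28), (v, 4, a, 4), (v, 4, b, 15), (v, 4, d, 2), (z, 24, n, 40), (z, 24, r, 10), (z, 35, n, 40), (z, 35, r, 10), (z, 39, n, 40), (z, 39, r, 10)}
(P JOIN R) ⋈ S (natural join on D): {(v, 23, a, 28, 10, a), (v, 23, a, 28, 10, y), (v, 23, a, 4, 10, a), (v, 23, a, 4, 10, y), (v, 23, d, 2, 31, n), (v, 4, a, 28, 10, a), (v, 4, a, 28, 10, y), (v, 4, a, 4, 10, a), (v, 4, a, 4, 10, y), (v, 4, d, 2, 31, n), (z, 24, n, 40, 37, z), (z, 24, r, 10, 34, v), (z, 35, n, 40, 37, z), (z, 35, r, 10, 34, v), (z, 39, n, 40, 37, z), (z, 39, r, 10, 34, v)}
Selection G != z: {(v, 23, a, 28, 10, a), (v, 23, a, 28, 10, y), (v, 23, a, 4, 10, a), (v, 23, a, 4, 10, y), (v, 23, d, 2, 31, n), (v, 4, a, 28, 10, a), (v, 4, a, 28, 10, y), (v, 4, a, 4, 10, a), (v, 4, a, 4, 10, y), (v, 4, d, 2, 31, n), (z, 24, r, 10, 34, v), (z, 35, r, 10, 34, v), (z, 39, r, 10, 34, v)}
Selection C = v: {(v, 23, a, 28, 10, a), (v, 23, a, 28, 10, y), (v, 23, a, 4, 10, a), (v, 23, a, 4, 10, y), (v, 23, d, 2, 31, n), (v, 4, a, 28, 10, a), (v, 4, a, 28, 10, y), (v, 4, a, 4, 10, a), (v, 4, a, 4, 10, y), (v, 4, d, 2, 31, n)}
Keep only column(s) A, C, G (5 duplicate(s) eliminated): {(2, v, n), (28, v, a), (28, v, y), (4, v, a), (4, v, y)}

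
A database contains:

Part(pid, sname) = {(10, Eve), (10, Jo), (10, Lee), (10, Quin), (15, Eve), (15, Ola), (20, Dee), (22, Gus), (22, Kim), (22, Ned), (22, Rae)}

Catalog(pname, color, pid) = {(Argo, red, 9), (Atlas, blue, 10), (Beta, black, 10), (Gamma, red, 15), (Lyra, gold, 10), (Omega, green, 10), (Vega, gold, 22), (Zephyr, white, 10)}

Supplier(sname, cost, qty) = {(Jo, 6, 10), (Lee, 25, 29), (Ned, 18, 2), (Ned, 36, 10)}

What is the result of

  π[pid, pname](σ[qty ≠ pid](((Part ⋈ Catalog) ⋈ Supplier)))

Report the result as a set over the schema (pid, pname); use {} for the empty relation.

Natural join on pid: {(10, Eve, Atlas, blue), (10, Eve, Beta, black), (10, Eve, Lyra, gold), (10, Eve, Omega, green), (10, Eve, Zephyr, white), (10, Jo, Atlas, blue), (10, Jo, Beta, black), (10, Jo, Lyra, gold), (10, Jo, Omega, green), (10, Jo, Zephyr, white), (10, Lee, Atlas, blue), (10, Lee, Beta, black), (10, Lee, Lyra, gold), (10, Lee, Omega, green), (10, Lee, Zephyr, white), (10, Quin, Atlas, blue), (10, Quin, Beta, black), (10, Quin, Lyra, gold), (10, Quin, Omega, green), (10, Quin, Zephyr, white), (15, Eve, Gamma, red), (15, Ola, Gamma, red), (22, Gus, Vega, gold), (22, Kim, Vega, gold), (22, Ned, Vega, gold), (22, Rae, Vega, gold)}
Natural join on sname: {(10, Jo, Atlas, blue, 6, 10), (10, Jo, Beta, black, 6, 10), (10, Jo, Lyra, gold, 6, 10), (10, Jo, Omega, green, 6, 10), (10, Jo, Zephyr, white, 6, 10), (10, Lee, Atlas, blue, 25, 29), (10, Lee, Beta, black, 25, 29), (10, Lee, Lyra, gold, 25, 29), (10, Lee, Omega, green, 25, 29), (10, Lee, Zephyr, white, 25, 29), (22, Ned, Vega, gold, 18, 2), (22, Ned, Vega, gold, 36, 10)}
Filtering on qty ≠ pid leaves {(10, Lee, Atlas, blue, 25, 29), (10, Lee, Beta, black, 25, 29), (10, Lee, Lyra, gold, 25, 29), (10, Lee, Omega, green, 25, 29), (10, Lee, Zephyr, white, 25, 29), (22, Ned, Vega, gold, 18, 2), (22, Ned, Vega, gold, 36, 10)}.
Keep only column(s) pid, pname (1 duplicate(s) eliminated): {(10, Atlas), (10, Beta), (10, Lyra), (10, Omega), (10, Zephyr), (22, Vega)}

{(10, Atlas), (10, Beta), (10, Lyra), (10, Omega), (10, Zephyr), (22, Vega)}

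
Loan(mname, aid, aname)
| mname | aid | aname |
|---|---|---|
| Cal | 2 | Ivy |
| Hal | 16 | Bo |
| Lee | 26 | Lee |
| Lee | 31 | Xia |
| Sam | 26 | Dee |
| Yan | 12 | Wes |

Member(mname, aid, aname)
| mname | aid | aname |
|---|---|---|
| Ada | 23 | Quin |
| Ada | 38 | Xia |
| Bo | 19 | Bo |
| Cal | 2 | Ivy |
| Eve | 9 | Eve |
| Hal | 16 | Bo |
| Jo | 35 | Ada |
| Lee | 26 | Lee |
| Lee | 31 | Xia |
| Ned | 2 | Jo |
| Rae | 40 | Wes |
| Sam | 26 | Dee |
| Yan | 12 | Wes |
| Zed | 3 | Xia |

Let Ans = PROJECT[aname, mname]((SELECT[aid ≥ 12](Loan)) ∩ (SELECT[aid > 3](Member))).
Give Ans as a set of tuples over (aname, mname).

{(Bo, Hal), (Dee, Sam), (Lee, Lee), (Wes, Yan), (Xia, Lee)}

Filtering on aid ≥ 12 leaves {(Hal, 16, Bo), (Lee, 26, Lee), (Lee, 31, Xia), (Sam, 26, Dee), (Yan, 12, Wes)}.
Filtering on aid > 3 leaves {(Ada, 23, Quin), (Ada, 38, Xia), (Bo, 19, Bo), (Eve, 9, Eve), (Hal, 16, Bo), (Jo, 35, Ada), (Lee, 26, Lee), (Lee, 31, Xia), (Rae, 40, Wes), (Sam, 26, Dee), (Yan, 12, Wes)}.
Set intersection of the two operands is {(Hal, 16, Bo), (Lee, 26, Lee), (Lee, 31, Xia), (Sam, 26, Dee), (Yan, 12, Wes)}.
π[aname, mname]: project onto (aname, mname) → {(Bo, Hal), (Dee, Sam), (Lee, Lee), (Wes, Yan), (Xia, Lee)}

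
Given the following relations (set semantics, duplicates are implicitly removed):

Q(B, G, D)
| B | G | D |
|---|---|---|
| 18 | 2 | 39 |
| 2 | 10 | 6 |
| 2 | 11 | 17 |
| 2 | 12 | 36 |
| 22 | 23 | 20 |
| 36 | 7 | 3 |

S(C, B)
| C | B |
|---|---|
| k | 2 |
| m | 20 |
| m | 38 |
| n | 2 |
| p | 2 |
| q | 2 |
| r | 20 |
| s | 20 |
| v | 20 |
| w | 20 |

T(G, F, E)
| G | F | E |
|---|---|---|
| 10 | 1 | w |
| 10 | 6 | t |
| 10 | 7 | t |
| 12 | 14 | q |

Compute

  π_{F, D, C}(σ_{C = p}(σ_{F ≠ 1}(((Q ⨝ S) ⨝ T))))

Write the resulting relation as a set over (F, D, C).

Q ⋈ S (natural join on B): {(2, 10, 6, k), (2, 10, 6, n), (2, 10, 6, p), (2, 10, 6, q), (2, 11, 17, k), (2, 11, 17, n), (2, 11, 17, p), (2, 11, 17, q), (2, 12, 36, k), (2, 12, 36, n), (2, 12, 36, p), (2, 12, 36, q)}
(Q ⨝ S) ⋈ T (natural join on G): {(2, 10, 6, k, 1, w), (2, 10, 6, k, 6, t), (2, 10, 6, k, 7, t), (2, 10, 6, n, 1, w), (2, 10, 6, n, 6, t), (2, 10, 6, n, 7, t), (2, 10, 6, p, 1, w), (2, 10, 6, p, 6, t), (2, 10, 6, p, 7, t), (2, 10, 6, q, 1, w), (2, 10, 6, q, 6, t), (2, 10, 6, q, 7, t), (2, 12, 36, k, 14, q), (2, 12, 36, n, 14, q), (2, 12, 36, p, 14, q), (2, 12, 36, q, 14, q)}
Apply σ_{F ≠ 1}; surviving tuples: {(2, 10, 6, k, 6, t), (2, 10, 6, k, 7, t), (2, 10, 6, n, 6, t), (2, 10, 6, n, 7, t), (2, 10, 6, p, 6, t), (2, 10, 6, p, 7, t), (2, 10, 6, q, 6, t), (2, 10, 6, q, 7, t), (2, 12, 36, k, 14, q), (2, 12, 36, n, 14, q), (2, 12, 36, p, 14, q), (2, 12, 36, q, 14, q)}
Apply σ_{C = p}; surviving tuples: {(2, 10, 6, p, 6, t), (2, 10, 6, p, 7, t), (2, 12, 36, p, 14, q)}
π_{F, D, C} gives {(14, 36, p), (6, 6, p), (7, 6, p)}.

{(14, 36, p), (6, 6, p), (7, 6, p)}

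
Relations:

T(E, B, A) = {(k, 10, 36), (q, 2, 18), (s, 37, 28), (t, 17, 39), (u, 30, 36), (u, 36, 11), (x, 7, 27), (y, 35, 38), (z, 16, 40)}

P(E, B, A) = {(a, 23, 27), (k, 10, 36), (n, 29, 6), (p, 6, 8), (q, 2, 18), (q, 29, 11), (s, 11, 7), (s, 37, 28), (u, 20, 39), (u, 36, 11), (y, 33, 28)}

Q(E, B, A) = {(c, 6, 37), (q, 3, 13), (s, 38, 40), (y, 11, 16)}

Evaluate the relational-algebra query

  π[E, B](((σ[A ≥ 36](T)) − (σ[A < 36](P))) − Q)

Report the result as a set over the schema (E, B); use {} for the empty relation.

Selection A ≥ 36: {(k, 10, 36), (t, 17, 39), (u, 30, 36), (y, 35, 38), (z, 16, 40)}
Selection A < 36: {(a, 23, 27), (n, 29, 6), (p, 6, 8), (q, 2, 18), (q, 29, 11), (s, 11, 7), (s, 37, 28), (u, 36, 11), (y, 33, 28)}
Taking the difference: {(k, 10, 36), (t, 17, 39), (u, 30, 36), (y, 35, 38), (z, 16, 40)}
Taking the difference: {(k, 10, 36), (t, 17, 39), (u, 30, 36), (y, 35, 38), (z, 16, 40)}
π[E, B]: project onto (E, B) → {(k, 10), (t, 17), (u, 30), (y, 35), (z, 16)}

{(k, 10), (t, 17), (u, 30), (y, 35), (z, 16)}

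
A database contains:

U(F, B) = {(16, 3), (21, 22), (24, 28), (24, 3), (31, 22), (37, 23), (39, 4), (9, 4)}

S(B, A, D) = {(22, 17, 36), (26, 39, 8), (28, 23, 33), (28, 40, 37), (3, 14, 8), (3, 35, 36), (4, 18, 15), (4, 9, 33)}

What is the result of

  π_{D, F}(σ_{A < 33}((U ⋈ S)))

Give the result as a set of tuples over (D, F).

{(15, 39), (15, 9), (33, 24), (33, 39), (33, 9), (36, 21), (36, 31), (8, 16), (8, 24)}

U ⋈ S (natural join on B): {(16, 3, 14, 8), (16, 3, 35, 36), (21, 22, 17, 36), (24, 28, 23, 33), (24, 28, 40, 37), (24, 3, 14, 8), (24, 3, 35, 36), (31, 22, 17, 36), (39, 4, 18, 15), (39, 4, 9, 33), (9, 4, 18, 15), (9, 4, 9, 33)}
σ[A < 33]: keep tuples satisfying A < 33 → {(16, 3, 14, 8), (21, 22, 17, 36), (24, 28, 23, 33), (24, 3, 14, 8), (31, 22, 17, 36), (39, 4, 18, 15), (39, 4, 9, 33), (9, 4, 18, 15), (9, 4, 9, 33)}
π_{D, F} gives {(15, 39), (15, 9), (33, 24), (33, 39), (33, 9), (36, 21), (36, 31), (8, 16), (8, 24)}.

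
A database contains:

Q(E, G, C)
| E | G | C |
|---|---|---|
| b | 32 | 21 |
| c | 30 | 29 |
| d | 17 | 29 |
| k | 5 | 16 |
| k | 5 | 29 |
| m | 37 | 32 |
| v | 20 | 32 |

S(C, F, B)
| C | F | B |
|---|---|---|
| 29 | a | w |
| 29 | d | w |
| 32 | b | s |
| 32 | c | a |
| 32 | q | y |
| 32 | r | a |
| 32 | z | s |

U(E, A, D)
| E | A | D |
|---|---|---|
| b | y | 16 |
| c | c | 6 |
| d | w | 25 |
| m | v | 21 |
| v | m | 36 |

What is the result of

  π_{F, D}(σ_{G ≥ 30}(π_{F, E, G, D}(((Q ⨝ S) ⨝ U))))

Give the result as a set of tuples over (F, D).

Natural join on C: {(c, 30, 29, a, w), (c, 30, 29, d, w), (d, 17, 29, a, w), (d, 17, 29, d, w), (k, 5, 29, a, w), (k, 5, 29, d, w), (m, 37, 32, b, s), (m, 37, 32, c, a), (m, 37, 32, q, y), (m, 37, 32, r, a), (m, 37, 32, z, s), (v, 20, 32, b, s), (v, 20, 32, c, a), (v, 20, 32, q, y), (v, 20, 32, r, a), (v, 20, 32, z, s)}
Natural join on E: {(c, 30, 29, a, w, c, 6), (c, 30, 29, d, w, c, 6), (d, 17, 29, a, w, w, 25), (d, 17, 29, d, w, w, 25), (m, 37, 32, b, s, v, 21), (m, 37, 32, c, a, v, 21), (m, 37, 32, q, y, v, 21), (m, 37, 32, r, a, v, 21), (m, 37, 32, z, s, v, 21), (v, 20, 32, b, s, m, 36), (v, 20, 32, c, a, m, 36), (v, 20, 32, q, y, m, 36), (v, 20, 32, r, a, m, 36), (v, 20, 32, z, s, m, 36)}
π_{F, E, G, D} gives {(a, c, 30, 6), (a, d, 17, 25), (b, m, 37, 21), (b, v, 20, 36), (c, m, 37, 21), (c, v, 20, 36), (d, c, 30, 6), (d, d, 17, 25), (q, m, 37, 21), (q, v, 20, 36), (r, m, 37, 21), (r, v, 20, 36), (z, m, 37, 21), (z, v, 20, 36)}.
Filtering on G ≥ 30 leaves {(a, c, 30, 6), (b, m, 37, 21), (c, m, 37, 21), (d, c, 30, 6), (q, m, 37, 21), (r, m, 37, 21), (z, m, 37, 21)}.
π_{F, D} gives {(a, 6), (b, 21), (c, 21), (d, 6), (q, 21), (r, 21), (z, 21)}.

{(a, 6), (b, 21), (c, 21), (d, 6), (q, 21), (r, 21), (z, 21)}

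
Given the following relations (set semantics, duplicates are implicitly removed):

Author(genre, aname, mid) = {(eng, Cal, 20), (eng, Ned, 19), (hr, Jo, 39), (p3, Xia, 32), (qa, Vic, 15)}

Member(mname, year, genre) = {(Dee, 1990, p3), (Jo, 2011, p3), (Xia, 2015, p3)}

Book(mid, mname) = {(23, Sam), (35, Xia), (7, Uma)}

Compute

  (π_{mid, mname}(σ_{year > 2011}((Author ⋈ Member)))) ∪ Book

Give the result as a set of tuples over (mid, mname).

{(23, Sam), (32, Xia), (35, Xia), (7, Uma)}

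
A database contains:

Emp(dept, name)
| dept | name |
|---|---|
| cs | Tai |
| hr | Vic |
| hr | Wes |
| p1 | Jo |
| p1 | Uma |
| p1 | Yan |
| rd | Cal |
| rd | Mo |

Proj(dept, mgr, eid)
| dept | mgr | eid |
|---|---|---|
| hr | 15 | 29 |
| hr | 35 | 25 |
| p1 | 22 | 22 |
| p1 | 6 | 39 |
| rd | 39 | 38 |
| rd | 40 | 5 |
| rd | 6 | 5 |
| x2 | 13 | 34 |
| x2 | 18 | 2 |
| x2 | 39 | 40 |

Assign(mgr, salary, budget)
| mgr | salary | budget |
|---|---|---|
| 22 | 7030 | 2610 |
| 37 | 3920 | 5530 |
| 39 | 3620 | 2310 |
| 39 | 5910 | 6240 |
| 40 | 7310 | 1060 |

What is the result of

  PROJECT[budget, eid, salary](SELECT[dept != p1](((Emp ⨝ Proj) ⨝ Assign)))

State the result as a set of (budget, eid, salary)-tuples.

{(1060, 5, 7310), (2310, 38, 3620), (6240, 38, 5910)}

Emp ⋈ Proj (natural join on dept): {(hr, Vic, 15, 29), (hr, Vic, 35, 25), (hr, Wes, 15, 29), (hr, Wes, 35, 25), (p1, Jo, 22, 22), (p1, Jo, 6, 39), (p1, Uma, 22, 22), (p1, Uma, 6, 39), (p1, Yan, 22, 22), (p1, Yan, 6, 39), (rd, Cal, 39, 38), (rd, Cal, 40, 5), (rd, Cal, 6, 5), (rd, Mo, 39, 38), (rd, Mo, 40, 5), (rd, Mo, 6, 5)}
(Emp ⨝ Proj) ⋈ Assign (natural join on mgr): {(p1, Jo, 22, 22, 7030, 2610), (p1, Uma, 22, 22, 7030, 2610), (p1, Yan, 22, 22, 7030, 2610), (rd, Cal, 39, 38, 3620, 2310), (rd, Cal, 39, 38, 5910, 6240), (rd, Cal, 40, 5, 7310, 1060), (rd, Mo, 39, 38, 3620, 2310), (rd, Mo, 39, 38, 5910, 6240), (rd, Mo, 40, 5, 7310, 1060)}
Apply σ_{dept != p1}; surviving tuples: {(rd, Cal, 39, 38, 3620, 2310), (rd, Cal, 39, 38, 5910, 6240), (rd, Cal, 40, 5, 7310, 1060), (rd, Mo, 39, 38, 3620, 2310), (rd, Mo, 39, 38, 5910, 6240), (rd, Mo, 40, 5, 7310, 1060)}
π_{budget, eid, salary} gives {(1060, 5, 7310), (2310, 38, 3620), (6240, 38, 5910)} (3 duplicate(s) eliminated).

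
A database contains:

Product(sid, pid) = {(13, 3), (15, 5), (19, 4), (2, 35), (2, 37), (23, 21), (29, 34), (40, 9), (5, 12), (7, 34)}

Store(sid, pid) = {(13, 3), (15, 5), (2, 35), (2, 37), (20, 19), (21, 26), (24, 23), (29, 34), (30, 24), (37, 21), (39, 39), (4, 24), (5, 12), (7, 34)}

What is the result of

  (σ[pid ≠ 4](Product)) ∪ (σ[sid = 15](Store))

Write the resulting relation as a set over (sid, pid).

σ[pid ≠ 4]: keep tuples satisfying pid ≠ 4 → {(13, 3), (15, 5), (2, 35), (2, 37), (23, 21), (29, 34), (40, 9), (5, 12), (7, 34)}
σ[sid = 15]: keep tuples satisfying sid = 15 → {(15, 5)}
Taking the union: {(13, 3), (15, 5), (2, 35), (2, 37), (23, 21), (29, 34), (40, 9), (5, 12), (7, 34)}

{(13, 3), (15, 5), (2, 35), (2, 37), (23, 21), (29, 34), (40, 9), (5, 12), (7, 34)}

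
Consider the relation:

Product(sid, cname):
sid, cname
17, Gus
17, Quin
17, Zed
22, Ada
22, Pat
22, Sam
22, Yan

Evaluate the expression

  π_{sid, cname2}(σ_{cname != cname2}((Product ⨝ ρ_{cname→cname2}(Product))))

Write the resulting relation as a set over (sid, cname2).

ρ[cname→cname2]: schema becomes (sid, cname2); tuples unchanged.
Product ⋈ ρ_{cname→cname2}(Product) (natural join on sid): {(17, Gus, Gus), (17, Gus, Quin), (17, Gus, Zed), (17, Quin, Gus), (17, Quin, Quin), (17, Quin, Zed), (17, Zed, Gus), (17, Zed, Quin), (17, Zed, Zed), (22, Ada, Ada), (22, Ada, Pat), (22, Ada, Sam), (22, Ada, Yan), (22, Pat, Ada), (22, Pat, Pat), (22, Pat, Sam), (22, Pat, Yan), (22, Sam, Ada), (22, Sam, Pat), (22, Sam, Sam), (22, Sam, Yan), (22, Yan, Ada), (22, Yan, Pat), (22, Yan, Sam), (22, Yan, Yan)}
σ[cname != cname2]: keep tuples satisfying cname != cname2 → {(17, Gus, Quin), (17, Gus, Zed), (17, Quin, Gus), (17, Quin, Zed), (17, Zed, Gus), (17, Zed, Quin), (22, Ada, Pat), (22, Ada, Sam), (22, Ada, Yan), (22, Pat, Ada), (22, Pat, Sam), (22, Pat, Yan), (22, Sam, Ada), (22, Sam, Pat), (22, Sam, Yan), (22, Yan, Ada), (22, Yan, Pat), (22, Yan, Sam)}
Projecting to sid, cname2 (11 duplicate(s) eliminated): {(17, Gus), (17, Quin), (17, Zed), (22, Ada), (22, Pat), (22, Sam), (22, Yan)}

{(17, Gus), (17, Quin), (17, Zed), (22, Ada), (22, Pat), (22, Sam), (22, Yan)}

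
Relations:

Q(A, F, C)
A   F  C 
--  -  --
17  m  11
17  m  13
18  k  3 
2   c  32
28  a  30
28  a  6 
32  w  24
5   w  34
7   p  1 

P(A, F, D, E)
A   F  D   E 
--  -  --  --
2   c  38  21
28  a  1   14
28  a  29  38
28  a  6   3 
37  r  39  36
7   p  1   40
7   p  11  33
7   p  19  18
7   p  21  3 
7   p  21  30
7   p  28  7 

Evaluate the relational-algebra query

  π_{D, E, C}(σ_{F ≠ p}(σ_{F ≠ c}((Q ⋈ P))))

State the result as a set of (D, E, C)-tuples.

{(1, 14, 30), (1, 14, 6), (29, 38, 30), (29, 38, 6), (6, 3, 30), (6, 3, 6)}

Joining Q and P on A, F yields {(2, c, 32, 38, 21), (28, a, 30, 1, 14), (28, a, 30, 29, 38), (28, a, 30, 6, 3), (28, a, 6, 1, 14), (28, a, 6, 29, 38), (28, a, 6, 6, 3), (7, p, 1, 1, 40), (7, p, 1, 11, 33), (7, p, 1, 19, 18), (7, p, 1, 21, 3), (7, p, 1, 21, 30), (7, p, 1, 28, 7)}.
σ[F ≠ c]: keep tuples satisfying F ≠ c → {(28, a, 30, 1, 14), (28, a, 30, 29, 38), (28, a, 30, 6, 3), (28, a, 6, 1, 14), (28, a, 6, 29, 38), (28, a, 6, 6, 3), (7, p, 1, 1, 40), (7, p, 1, 11, 33), (7, p, 1, 19, 18), (7, p, 1, 21, 3), (7, p, 1, 21, 30), (7, p, 1, 28, 7)}
σ[F ≠ p]: keep tuples satisfying F ≠ p → {(28, a, 30, 1, 14), (28, a, 30, 29, 38), (28, a, 30, 6, 3), (28, a, 6, 1, 14), (28, a, 6, 29, 38), (28, a, 6, 6, 3)}
π[D, E, C]: project onto (D, E, C) → {(1, 14, 30), (1, 14, 6), (29, 38, 30), (29, 38, 6), (6, 3, 30), (6, 3, 6)}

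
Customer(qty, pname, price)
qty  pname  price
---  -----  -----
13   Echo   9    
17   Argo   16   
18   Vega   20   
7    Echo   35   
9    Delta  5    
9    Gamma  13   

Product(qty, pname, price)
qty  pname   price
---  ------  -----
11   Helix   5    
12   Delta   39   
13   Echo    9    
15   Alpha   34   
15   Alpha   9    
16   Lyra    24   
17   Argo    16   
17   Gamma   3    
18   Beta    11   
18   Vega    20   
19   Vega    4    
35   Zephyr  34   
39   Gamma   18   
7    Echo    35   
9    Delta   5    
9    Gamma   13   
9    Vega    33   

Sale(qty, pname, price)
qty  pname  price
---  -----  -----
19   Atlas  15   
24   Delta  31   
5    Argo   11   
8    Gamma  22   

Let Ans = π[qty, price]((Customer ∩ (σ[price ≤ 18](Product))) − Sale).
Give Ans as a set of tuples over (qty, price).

Apply σ_{price ≤ 18}; surviving tuples: {(11, Helix, 5), (13, Echo, 9), (15, Alpha, 9), (17, Argo, 16), (17, Gamma, 3), (18, Beta, 11), (19, Vega, 4), (39, Gamma, 18), (9, Delta, 5), (9, Gamma, 13)}
Taking the intersection: {(13, Echo, 9), (17, Argo, 16), (9, Delta, 5), (9, Gamma, 13)}
Taking the difference: {(13, Echo, 9), (17, Argo, 16), (9, Delta, 5), (9, Gamma, 13)}
π[qty, price]: project onto (qty, price) → {(13, 9), (17, 16), (9, 13), (9, 5)}

{(13, 9), (17, 16), (9, 13), (9, 5)}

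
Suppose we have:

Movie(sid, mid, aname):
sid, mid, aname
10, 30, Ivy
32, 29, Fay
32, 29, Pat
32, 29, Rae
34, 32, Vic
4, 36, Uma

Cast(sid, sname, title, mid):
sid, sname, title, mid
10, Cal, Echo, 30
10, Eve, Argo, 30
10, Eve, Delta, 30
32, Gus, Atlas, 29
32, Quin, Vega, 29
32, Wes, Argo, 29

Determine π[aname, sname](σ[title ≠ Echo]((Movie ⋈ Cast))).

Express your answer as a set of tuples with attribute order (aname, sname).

{(Fay, Gus), (Fay, Quin), (Fay, Wes), (Ivy, Eve), (Pat, Gus), (Pat, Quin), (Pat, Wes), (Rae, Gus), (Rae, Quin), (Rae, Wes)}

Joining Movie and Cast on sid, mid yields {(10, 30, Ivy, Cal, Echo), (10, 30, Ivy, Eve, Argo), (10, 30, Ivy, Eve, Delta), (32, 29, Fay, Gus, Atlas), (32, 29, Fay, Quin, Vega), (32, 29, Fay, Wes, Argo), (32, 29, Pat, Gus, Atlas), (32, 29, Pat, Quin, Vega), (32, 29, Pat, Wes, Argo), (32, 29, Rae, Gus, Atlas), (32, 29, Rae, Quin, Vega), (32, 29, Rae, Wes, Argo)}.
Filtering on title ≠ Echo leaves {(10, 30, Ivy, Eve, Argo), (10, 30, Ivy, Eve, Delta), (32, 29, Fay, Gus, Atlas), (32, 29, Fay, Quin, Vega), (32, 29, Fay, Wes, Argo), (32, 29, Pat, Gus, Atlas), (32, 29, Pat, Quin, Vega), (32, 29, Pat, Wes, Argo), (32, 29, Rae, Gus, Atlas), (32, 29, Rae, Quin, Vega), (32, 29, Rae, Wes, Argo)}.
π[aname, sname]: project onto (aname, sname) (1 duplicate(s) eliminated) → {(Fay, Gus), (Fay, Quin), (Fay, Wes), (Ivy, Eve), (Pat, Gus), (Pat, Quin), (Pat, Wes), (Rae, Gus), (Rae, Quin), (Rae, Wes)}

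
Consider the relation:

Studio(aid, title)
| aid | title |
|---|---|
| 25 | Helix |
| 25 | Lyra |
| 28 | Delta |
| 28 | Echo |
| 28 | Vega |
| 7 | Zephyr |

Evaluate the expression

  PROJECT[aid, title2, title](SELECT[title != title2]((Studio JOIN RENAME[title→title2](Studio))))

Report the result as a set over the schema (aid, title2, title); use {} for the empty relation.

ρ[title→title2]: schema becomes (aid, title2); tuples unchanged.
Joining Studio and RENAME[title→title2](Studio) on aid yields {(25, Helix, Helix), (25, Helix, Lyra), (25, Lyra, Helix), (25, Lyra, Lyra), (28, Delta, Delta), (28, Delta, Echo), (28, Delta, Vega), (28, Echo, Delta), (28, Echo, Echo), (28, Echo, Vega), (28, Vega, Delta), (28, Vega, Echo), (28, Vega, Vega), (7, Zephyr, Zephyr)}.
Selection title != title2: {(25, Helix, Lyra), (25, Lyra, Helix), (28, Delta, Echo), (28, Delta, Vega), (28, Echo, Delta), (28, Echo, Vega), (28, Vega, Delta), (28, Vega, Echo)}
π_{aid, title2, title} gives {(25, Helix, Lyra), (25, Lyra, Helix), (28, Delta, Echo), (28, Delta, Vega), (28, Echo, Delta), (28, Echo, Vega), (28, Vega, Delta), (28, Vega, Echo)}.

{(25, Helix, Lyra), (25, Lyra, Helix), (28, Delta, Echo), (28, Delta, Vega), (28, Echo, Delta), (28, Echo, Vega), (28, Vega, Delta), (28, Vega, Echo)}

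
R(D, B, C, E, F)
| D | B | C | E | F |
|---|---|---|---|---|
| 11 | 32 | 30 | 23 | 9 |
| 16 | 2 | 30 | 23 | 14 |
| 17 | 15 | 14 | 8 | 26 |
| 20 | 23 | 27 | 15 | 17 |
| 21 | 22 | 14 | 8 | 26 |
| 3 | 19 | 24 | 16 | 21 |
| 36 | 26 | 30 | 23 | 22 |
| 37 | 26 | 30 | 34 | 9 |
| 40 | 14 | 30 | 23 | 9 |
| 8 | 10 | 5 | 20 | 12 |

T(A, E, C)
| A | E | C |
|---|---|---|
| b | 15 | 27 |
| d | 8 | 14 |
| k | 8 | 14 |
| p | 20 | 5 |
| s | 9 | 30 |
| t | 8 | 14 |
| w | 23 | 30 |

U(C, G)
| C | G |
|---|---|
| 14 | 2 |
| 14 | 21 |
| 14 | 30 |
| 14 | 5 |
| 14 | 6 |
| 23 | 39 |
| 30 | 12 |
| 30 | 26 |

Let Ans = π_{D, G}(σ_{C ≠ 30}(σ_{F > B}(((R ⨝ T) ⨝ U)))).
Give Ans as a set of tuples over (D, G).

{(17, 2), (17, 21), (17, 30), (17, 5), (17, 6), (21, 2), (21, 21), (21, 30), (21, 5), (21, 6)}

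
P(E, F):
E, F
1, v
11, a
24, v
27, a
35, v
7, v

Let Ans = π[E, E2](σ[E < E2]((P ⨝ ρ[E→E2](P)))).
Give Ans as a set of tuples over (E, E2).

{(1, 24), (1, 35), (1, 7), (11, 27), (24, 35), (7, 24), (7, 35)}

ρ[E→E2]: schema becomes (E2, F); tuples unchanged.
P ⋈ ρ[E→E2](P) (natural join on F): {(1, v, 1), (1, v, 24), (1, v, 35), (1, v, 7), (11, a, 11), (11, a, 27), (24, v, 1), (24, v, 24), (24, v, 35), (24, v, 7), (27, a, 11), (27, a, 27), (35, v, 1), (35, v, 24), (35, v, 35), (35, v, 7), (7, v, 1), (7, v, 24), (7, v, 35), (7, v, 7)}
Selection E < E2: {(1, v, 24), (1, v, 35), (1, v, 7), (11, a, 27), (24, v, 35), (7, v, 24), (7, v, 35)}
Projecting to E, E2: {(1, 24), (1, 35), (1, 7), (11, 27), (24, 35), (7, 24), (7, 35)}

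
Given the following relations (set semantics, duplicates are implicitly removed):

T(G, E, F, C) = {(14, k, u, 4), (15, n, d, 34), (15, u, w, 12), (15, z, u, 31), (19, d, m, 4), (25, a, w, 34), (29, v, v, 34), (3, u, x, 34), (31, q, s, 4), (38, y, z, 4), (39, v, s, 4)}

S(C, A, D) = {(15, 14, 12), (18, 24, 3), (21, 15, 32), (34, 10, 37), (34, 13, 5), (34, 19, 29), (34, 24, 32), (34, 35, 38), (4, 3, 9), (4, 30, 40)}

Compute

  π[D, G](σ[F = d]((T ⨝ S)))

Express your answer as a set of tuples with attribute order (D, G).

Joining T and S on C yields {(14, k, u, 4, 3, 9), (14, k, u, 4, 30, 40), (15, n, d, 34, 10, 37), (15, n, d, 34, 13, 5), (15, n, d, 34, 19, 29), (15, n, d, 34, 24, 32), (15, n, d, 34, 35, 38), (19, d, m, 4, 3, 9), (19, d, m, 4, 30, 40), (25, a, w, 34, 10, 37), (25, a, w, 34, 13, 5), (25, a, w, 34, 19, 29), (25, a, w, 34, 24, 32), (25, a, w, 34, 35, 38), (29, v, v, 34, 10, 37), (29, v, v, 34, 13, 5), (29, v, v, 34, 19, 29), (29, v, v, 34, 24, 32), (29, v, v, 34, 35, 38), (3, u, x, 34, 10, 37), (3, u, x, 34, 13, 5), (3, u, x, 34, 19, 29), (3, u, x, 34, 24, 32), (3, u, x, 34, 35, 38), (31, q, s, 4, 3, 9), (31, q, s, 4, 30, 40), (38, y, z, 4, 3, 9), (38, y, z, 4, 30, 40), (39, v, s, 4, 3, 9), (39, v, s, 4, 30, 40)}.
Apply σ_{F = d}; surviving tuples: {(15, n, d, 34, 10, 37), (15, n, d, 34, 13, 5), (15, n, d, 34, 19, 29), (15, n, d, 34, 24, 32), (15, n, d, 34, 35, 38)}
π_{D, G} gives {(29, 15), (32, 15), (37, 15), (38, 15), (5, 15)}.

{(29, 15), (32, 15), (37, 15), (38, 15), (5, 15)}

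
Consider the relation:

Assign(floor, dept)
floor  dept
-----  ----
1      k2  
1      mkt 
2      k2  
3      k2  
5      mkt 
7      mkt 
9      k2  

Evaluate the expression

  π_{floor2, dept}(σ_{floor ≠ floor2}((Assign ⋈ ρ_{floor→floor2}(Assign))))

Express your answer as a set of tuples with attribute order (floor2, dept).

{(1, k2), (1, mkt), (2, k2), (3, k2), (5, mkt), (7, mkt), (9, k2)}

ρ[floor→floor2]: schema becomes (floor2, dept); tuples unchanged.
Assign ⋈ ρ_{floor→floor2}(Assign) (natural join on dept): {(1, k2, 1), (1, k2, 2), (1, k2, 3), (1, k2, 9), (1, mkt, 1), (1, mkt, 5), (1, mkt, 7), (2, k2, 1), (2, k2, 2), (2, k2, 3), (2, k2, 9), (3, k2, 1), (3, k2, 2), (3, k2, 3), (3, k2, 9), (5, mkt, 1), (5, mkt, 5), (5, mkt, 7), (7, mkt, 1), (7, mkt, 5), (7, mkt, 7), (9, k2, 1), (9, k2, 2), (9, k2, 3), (9, k2, 9)}
Selection floor ≠ floor2: {(1, k2, 2), (1, k2, 3), (1, k2, 9), (1, mkt, 5), (1, mkt, 7), (2, k2, 1), (2, k2, 3), (2, k2, 9), (3, k2, 1), (3, k2, 2), (3, k2, 9), (5, mkt, 1), (5, mkt, 7), (7, mkt, 1), (7, mkt, 5), (9, k2, 1), (9, k2, 2), (9, k2, 3)}
π_{floor2, dept} gives {(1, k2), (1, mkt), (2, k2), (3, k2), (5, mkt), (7, mkt), (9, k2)} (11 duplicate(s) eliminated).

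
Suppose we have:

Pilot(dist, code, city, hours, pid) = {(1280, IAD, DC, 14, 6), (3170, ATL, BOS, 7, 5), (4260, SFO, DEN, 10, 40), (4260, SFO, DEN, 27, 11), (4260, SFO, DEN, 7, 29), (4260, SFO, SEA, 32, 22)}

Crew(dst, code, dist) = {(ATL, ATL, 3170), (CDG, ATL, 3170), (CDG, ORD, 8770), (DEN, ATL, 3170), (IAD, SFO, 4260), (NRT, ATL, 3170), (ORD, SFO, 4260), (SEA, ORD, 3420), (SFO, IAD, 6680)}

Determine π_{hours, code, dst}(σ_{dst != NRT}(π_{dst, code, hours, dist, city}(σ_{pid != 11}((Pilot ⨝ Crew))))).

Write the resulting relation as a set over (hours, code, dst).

Natural join on dist, code: {(3170, ATL, BOS, 7, 5, ATL), (3170, ATL, BOS, 7, 5, CDG), (3170, ATL, BOS, 7, 5, DEN), (3170, ATL, BOS, 7, 5, NRT), (4260, SFO, DEN, 10, 40, IAD), (4260, SFO, DEN, 10, 40, ORD), (4260, SFO, DEN, 27, 11, IAD), (4260, SFO, DEN, 27, 11, ORD), (4260, SFO, DEN, 7, 29, IAD), (4260, SFO, DEN, 7, 29, ORD), (4260, SFO, SEA, 32, 22, IAD), (4260, SFO, SEA, 32, 22, ORD)}
σ[pid != 11]: keep tuples satisfying pid != 11 → {(3170, ATL, BOS, 7, 5, ATL), (3170, ATL, BOS, 7, 5, CDG), (3170, ATL, BOS, 7, 5, DEN), (3170, ATL, BOS, 7, 5, NRT), (4260, SFO, DEN, 10, 40, IAD), (4260, SFO, DEN, 10, 40, ORD), (4260, SFO, DEN, 7, 29, IAD), (4260, SFO, DEN, 7, 29, ORD), (4260, SFO, SEA, 32, 22, IAD), (4260, SFO, SEA, 32, 22, ORD)}
Keep only column(s) dst, code, hours, dist, city: {(ATL, ATL, 7, 3170, BOS), (CDG, ATL, 7, 3170, BOS), (DEN, ATL, 7, 3170, BOS), (IAD, SFO, 10, 4260, DEN), (IAD, SFO, 32, 4260, SEA), (IAD, SFO, 7, 4260, DEN), (NRT, ATL, 7, 3170, BOS), (ORD, SFO, 10, 4260, DEN), (ORD, SFO, 32, 4260, SEA), (ORD, SFO, 7, 4260, DEN)}
σ[dst != NRT]: keep tuples satisfying dst != NRT → {(ATL, ATL, 7, 3170, BOS), (CDG, ATL, 7, 3170, BOS), (DEN, ATL, 7, 3170, BOS), (IAD, SFO, 10, 4260, DEN), (IAD, SFO, 32, 4260, SEA), (IAD, SFO, 7, 4260, DEN), (ORD, SFO, 10, 4260, DEN), (ORD, SFO, 32, 4260, SEA), (ORD, SFO, 7, 4260, DEN)}
Keep only column(s) hours, code, dst: {(10, SFO, IAD), (10, SFO, ORD), (32, SFO, IAD), (32, SFO, ORD), (7, ATL, ATL), (7, ATL, CDG), (7, ATL, DEN), (7, SFO, IAD), (7, SFO, ORD)}

{(10, SFO, IAD), (10, SFO, ORD), (32, SFO, IAD), (32, SFO, ORD), (7, ATL, ATL), (7, ATL, CDG), (7, ATL, DEN), (7, SFO, IAD), (7, SFO, ORD)}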